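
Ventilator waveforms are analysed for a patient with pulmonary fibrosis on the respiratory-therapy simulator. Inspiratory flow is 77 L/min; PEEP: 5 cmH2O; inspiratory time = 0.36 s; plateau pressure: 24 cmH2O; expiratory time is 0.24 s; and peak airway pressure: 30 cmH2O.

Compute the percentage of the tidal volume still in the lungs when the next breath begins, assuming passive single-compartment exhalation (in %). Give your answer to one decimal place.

Flow: 77 L/min ÷ 60 = 1.2833 L/s.
Vt = flow × Ti = 1.2833 L/s × 0.36 s × 1000 mL/L = 461.99 mL.
R = (PIP − Pplat)/V̇ = (30 − 24) / 1.2833 = 6.0/1.2833 = 4.675 cmH2O·s/L.
C = Vt/(Pplat − PEEP) = 461.99 / (24 − 5) = 461.99/19.0 = 24.315 mL/cmH2O.
τ = R × C = 4.675 × 0.02432 L/cmH2O = 0.1137 s.
Fraction remaining at end-expiration = e^(−Te/τ) = e^(−0.24/0.1137) = 0.1211 → 12.11%.

12.1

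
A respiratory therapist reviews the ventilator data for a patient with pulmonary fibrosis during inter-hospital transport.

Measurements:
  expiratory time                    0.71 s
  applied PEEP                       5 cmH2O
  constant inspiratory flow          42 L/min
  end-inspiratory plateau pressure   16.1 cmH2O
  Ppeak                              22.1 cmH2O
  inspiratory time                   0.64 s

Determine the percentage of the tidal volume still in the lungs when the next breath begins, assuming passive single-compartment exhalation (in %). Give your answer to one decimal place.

Flow: 42 L/min ÷ 60 = 0.7 L/s.
Vt = flow × Ti = 0.7 L/s × 0.64 s × 1000 mL/L = 448.0 mL.
R = (PIP − Pplat)/V̇ = (22.1 − 16.1) / 0.7 = 6.0/0.7 = 8.571 cmH2O·s/L.
C = Vt/(Pplat − PEEP) = 448.0 / (16.1 − 5) = 448.0/11.1 = 40.36 mL/cmH2O.
τ = R × C = 8.571 × 0.04036 L/cmH2O = 0.3459 s.
Fraction remaining at end-expiration = e^(−Te/τ) = e^(−0.71/0.3459) = 0.1284 → 12.84%.

12.8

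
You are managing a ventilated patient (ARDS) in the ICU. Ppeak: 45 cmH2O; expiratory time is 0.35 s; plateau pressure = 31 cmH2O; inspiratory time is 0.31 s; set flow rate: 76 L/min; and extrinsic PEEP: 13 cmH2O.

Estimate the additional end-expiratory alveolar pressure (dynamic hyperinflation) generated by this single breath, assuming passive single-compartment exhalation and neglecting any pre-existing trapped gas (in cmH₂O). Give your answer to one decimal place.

4.2

Flow: 76 L/min ÷ 60 = 1.2667 L/s.
Vt = flow × Ti = 1.2667 L/s × 0.31 s × 1000 mL/L = 392.68 mL.
R = (PIP − Pplat)/V̇ = (45 − 31) / 1.2667 = 14.0/1.2667 = 11.052 cmH2O·s/L.
C = Vt/(Pplat − PEEP) = 392.68 / (31 − 13) = 392.68/18.0 = 21.816 mL/cmH2O.
τ = R × C = 11.052 × 0.02182 L/cmH2O = 0.2412 s.
Fraction remaining = e^(−Te/τ) = e^(−0.35/0.2412) = 0.2343; trapped volume = 392.68 × 0.2343 = 92.005 mL.
Additional alveolar pressure from trapping ≈ V_trapped / C = 92.005 / 21.816 = 4.217 cmH2O.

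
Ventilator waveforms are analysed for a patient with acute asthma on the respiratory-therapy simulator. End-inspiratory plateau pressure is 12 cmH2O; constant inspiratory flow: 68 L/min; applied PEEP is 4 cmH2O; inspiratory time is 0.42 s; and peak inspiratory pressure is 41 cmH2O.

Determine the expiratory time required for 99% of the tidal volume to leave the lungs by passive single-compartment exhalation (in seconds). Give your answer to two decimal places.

7.01

Flow: 68 L/min ÷ 60 = 1.1333 L/s.
Vt = flow × Ti = 1.1333 L/s × 0.42 s × 1000 mL/L = 475.99 mL.
R = (PIP − Pplat)/V̇ = (41 − 12) / 1.1333 = 29.0/1.1333 = 25.589 cmH2O·s/L.
C = Vt/(Pplat − PEEP) = 475.99 / (12 − 4) = 475.99/8.0 = 59.499 mL/cmH2O.
τ = R × C = 25.589 × 0.0595 L/cmH2O = 1.523 s.
t = −τ·ln(1 − 0.99) = −1.523·ln(0.01) = 7.014 s.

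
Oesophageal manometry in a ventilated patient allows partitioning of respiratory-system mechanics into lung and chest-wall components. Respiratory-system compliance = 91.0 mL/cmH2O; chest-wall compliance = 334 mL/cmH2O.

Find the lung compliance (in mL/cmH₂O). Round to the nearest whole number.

125

1/CL = 1/Crs − 1/Ccw.
1/CL = 1/91.0 − 1/334 = 0.007995.
CL = 125.08 mL/cmH2O.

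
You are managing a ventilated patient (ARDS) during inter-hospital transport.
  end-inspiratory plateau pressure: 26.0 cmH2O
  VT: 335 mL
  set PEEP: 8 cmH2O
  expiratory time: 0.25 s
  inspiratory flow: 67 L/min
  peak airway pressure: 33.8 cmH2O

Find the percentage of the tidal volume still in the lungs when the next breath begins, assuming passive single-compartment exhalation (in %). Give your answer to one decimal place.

Flow: 67 L/min ÷ 60 = 1.1167 L/s.
R = (PIP − Pplat)/V̇ = (33.8 − 26.0) / 1.1167 = 7.8/1.1167 = 6.985 cmH2O·s/L.
C = Vt/(Pplat − PEEP) = 335.0 / (26.0 − 8) = 335.0/18.0 = 18.611 mL/cmH2O.
τ = R × C = 6.985 × 0.01861 L/cmH2O = 0.13 s.
Fraction remaining at end-expiration = e^(−Te/τ) = e^(−0.25/0.13) = 0.1462 → 14.62%.

14.6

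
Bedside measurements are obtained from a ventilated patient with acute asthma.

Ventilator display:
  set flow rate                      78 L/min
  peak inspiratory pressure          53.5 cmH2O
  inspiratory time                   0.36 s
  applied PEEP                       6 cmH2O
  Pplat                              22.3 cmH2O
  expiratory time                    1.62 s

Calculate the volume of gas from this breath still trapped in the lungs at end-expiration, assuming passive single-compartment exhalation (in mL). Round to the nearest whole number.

45

Flow: 78 L/min ÷ 60 = 1.3 L/s.
Vt = flow × Ti = 1.3 L/s × 0.36 s × 1000 mL/L = 468.0 mL.
R = (PIP − Pplat)/V̇ = (53.5 − 22.3) / 1.3 = 31.2/1.3 = 24.0 cmH2O·s/L.
C = Vt/(Pplat − PEEP) = 468.0 / (22.3 − 6) = 468.0/16.3 = 28.712 mL/cmH2O.
τ = R × C = 24.0 × 0.02871 L/cmH2O = 0.689 s.
Fraction remaining = e^(−Te/τ) = e^(−1.62/0.689) = 0.09525.
Trapped volume = 468.0 × 0.09525 = 44.577 mL.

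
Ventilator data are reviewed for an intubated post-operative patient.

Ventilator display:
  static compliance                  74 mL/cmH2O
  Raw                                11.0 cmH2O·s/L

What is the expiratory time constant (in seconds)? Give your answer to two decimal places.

0.81

τ = R × C = 11.0 × 74 mL/cmH2O = 11.0 × 0.074 L/cmH2O = 0.814 s.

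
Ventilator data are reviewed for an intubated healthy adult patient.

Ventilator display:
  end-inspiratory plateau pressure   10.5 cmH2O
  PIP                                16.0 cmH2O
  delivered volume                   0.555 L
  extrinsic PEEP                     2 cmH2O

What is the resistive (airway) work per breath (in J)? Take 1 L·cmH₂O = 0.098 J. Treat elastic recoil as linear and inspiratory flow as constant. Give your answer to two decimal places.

0.30

With constant inspiratory flow the resistive pressure is constant at PIP − Pplat = 16.0 − 10.5 = 5.5 cmH2O, so resistive work = 5.5 × 0.555 = 3.053 L·cmH2O.
× 0.098 J/(L·cmH2O) → 0.2992 J.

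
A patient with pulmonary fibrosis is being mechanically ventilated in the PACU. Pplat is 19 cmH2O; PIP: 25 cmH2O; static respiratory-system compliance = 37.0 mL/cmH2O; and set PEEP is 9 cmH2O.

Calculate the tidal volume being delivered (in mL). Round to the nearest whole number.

370

Vt = Cstat × (Pplat − PEEP) = 37.0 × (19 − 9) = 37.0 × 10.0 = 370.0 mL.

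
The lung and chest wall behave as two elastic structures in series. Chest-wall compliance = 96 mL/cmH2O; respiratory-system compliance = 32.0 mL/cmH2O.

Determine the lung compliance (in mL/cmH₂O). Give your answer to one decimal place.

48.0

1/CL = 1/Crs − 1/Ccw.
1/CL = 1/32.0 − 1/96 = 0.02083.
CL = 48.008 mL/cmH2O.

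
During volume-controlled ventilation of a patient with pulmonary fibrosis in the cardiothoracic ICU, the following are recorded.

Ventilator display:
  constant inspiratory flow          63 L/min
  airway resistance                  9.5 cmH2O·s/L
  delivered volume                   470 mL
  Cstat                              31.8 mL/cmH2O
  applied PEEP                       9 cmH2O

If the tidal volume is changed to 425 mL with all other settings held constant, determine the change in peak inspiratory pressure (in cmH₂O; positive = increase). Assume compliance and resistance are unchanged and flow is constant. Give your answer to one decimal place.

PIP = Vt/C + R·V̇ + PEEP (constant-flow equation of motion).
Only the elastic term changes: ΔPIP = ΔVt / C = (425 − 470) / 31.8 = -1.415 cmH2O.

-1.4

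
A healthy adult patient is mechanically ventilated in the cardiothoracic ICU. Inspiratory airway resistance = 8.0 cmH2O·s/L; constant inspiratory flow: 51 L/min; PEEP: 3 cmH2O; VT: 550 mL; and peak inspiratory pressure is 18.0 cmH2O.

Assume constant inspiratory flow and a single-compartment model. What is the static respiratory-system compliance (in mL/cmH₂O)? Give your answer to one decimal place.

Flow: 51 L/min ÷ 60 = 0.85 L/s.
Equation of motion (constant flow): PIP = Vt/C + R·V̇ + PEEP.
Vt/C = PIP − R·V̇ − PEEP = 18.0 − 8.0×0.85 − 3 = 18.0 − 6.8 − 3 = 8.2 cmH2O.
C = Vt / 8.2 = 550 / 8.2 = 67.073 mL/cmH2O.

67.1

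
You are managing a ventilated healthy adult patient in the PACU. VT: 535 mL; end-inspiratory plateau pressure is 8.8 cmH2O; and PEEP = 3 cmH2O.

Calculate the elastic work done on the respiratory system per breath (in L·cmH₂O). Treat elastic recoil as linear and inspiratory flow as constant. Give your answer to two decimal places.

1.55

Elastic work ≈ ½ × (Pplat − PEEP) × Vt = 0.5 × (8.8 − 3) × 0.535 L = 0.5 × 5.8 × 0.535 = 1.552 L·cmH2O.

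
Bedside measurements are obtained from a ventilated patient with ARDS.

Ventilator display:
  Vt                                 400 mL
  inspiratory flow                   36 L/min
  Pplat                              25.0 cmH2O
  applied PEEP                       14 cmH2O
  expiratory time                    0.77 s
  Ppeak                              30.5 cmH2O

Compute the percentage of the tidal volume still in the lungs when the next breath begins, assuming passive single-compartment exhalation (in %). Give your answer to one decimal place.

9.9

Flow: 36 L/min ÷ 60 = 0.6 L/s.
R = (PIP − Pplat)/V̇ = (30.5 − 25.0) / 0.6 = 5.5/0.6 = 9.167 cmH2O·s/L.
C = Vt/(Pplat − PEEP) = 400.0 / (25.0 − 14) = 400.0/11.0 = 36.364 mL/cmH2O.
τ = R × C = 9.167 × 0.03636 L/cmH2O = 0.3333 s.
Fraction remaining at end-expiration = e^(−Te/τ) = e^(−0.77/0.3333) = 0.09924 → 9.924%.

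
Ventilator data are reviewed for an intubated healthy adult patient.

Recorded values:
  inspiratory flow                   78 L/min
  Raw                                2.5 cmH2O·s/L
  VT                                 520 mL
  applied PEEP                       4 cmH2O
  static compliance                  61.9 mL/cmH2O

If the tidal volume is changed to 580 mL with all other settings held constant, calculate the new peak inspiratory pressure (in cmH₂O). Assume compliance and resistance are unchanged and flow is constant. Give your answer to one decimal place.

Flow: 78 L/min ÷ 60 = 1.3 L/s.
PIP = Vt/C + R·V̇ + PEEP (constant-flow equation of motion).
Only the elastic term changes: ΔPIP = ΔVt / C = (580 − 520) / 61.9 = 0.9693 cmH2O.
Original PIP = 520/61.9 + 2.5×1.3 + 4 = 15.651 cmH2O; new PIP = 15.651 + (0.9693) = 16.62 cmH2O.

16.6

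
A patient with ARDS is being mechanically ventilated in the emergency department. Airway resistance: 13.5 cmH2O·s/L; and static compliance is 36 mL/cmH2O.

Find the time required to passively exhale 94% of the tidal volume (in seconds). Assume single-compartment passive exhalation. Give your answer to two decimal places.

τ = R × C = 13.5 × 36 mL/cmH2O = 13.5 × 0.036 L/cmH2O = 0.486 s.
Exhaled fraction f = 1 − e^(−t/τ) → t = −τ·ln(1 − f) = −0.486·ln(0.06) = 1.367 s.

1.37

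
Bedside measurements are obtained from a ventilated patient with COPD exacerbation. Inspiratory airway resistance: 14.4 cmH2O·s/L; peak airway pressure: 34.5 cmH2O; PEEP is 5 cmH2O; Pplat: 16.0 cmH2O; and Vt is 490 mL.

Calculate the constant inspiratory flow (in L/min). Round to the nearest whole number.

77

flow = (PIP − Pplat) / Raw = (34.5 − 16.0) / 14.4 = 1.285 L/s × 60 = 77.1 L/min.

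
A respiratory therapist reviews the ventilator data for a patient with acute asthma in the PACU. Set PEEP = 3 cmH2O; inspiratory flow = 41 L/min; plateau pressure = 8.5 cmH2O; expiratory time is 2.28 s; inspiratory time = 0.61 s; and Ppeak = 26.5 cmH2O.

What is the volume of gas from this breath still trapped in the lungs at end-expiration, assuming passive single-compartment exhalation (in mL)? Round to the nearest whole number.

Flow: 41 L/min ÷ 60 = 0.6833 L/s.
Vt = flow × Ti = 0.6833 L/s × 0.61 s × 1000 mL/L = 416.81 mL.
R = (PIP − Pplat)/V̇ = (26.5 − 8.5) / 0.6833 = 18.0/0.6833 = 26.343 cmH2O·s/L.
C = Vt/(Pplat − PEEP) = 416.81 / (8.5 − 3) = 416.81/5.5 = 75.784 mL/cmH2O.
τ = R × C = 26.343 × 0.07578 L/cmH2O = 1.996 s.
Fraction remaining = e^(−Te/τ) = e^(−2.28/1.996) = 0.3191.
Trapped volume = 416.81 × 0.3191 = 133.0 mL.

133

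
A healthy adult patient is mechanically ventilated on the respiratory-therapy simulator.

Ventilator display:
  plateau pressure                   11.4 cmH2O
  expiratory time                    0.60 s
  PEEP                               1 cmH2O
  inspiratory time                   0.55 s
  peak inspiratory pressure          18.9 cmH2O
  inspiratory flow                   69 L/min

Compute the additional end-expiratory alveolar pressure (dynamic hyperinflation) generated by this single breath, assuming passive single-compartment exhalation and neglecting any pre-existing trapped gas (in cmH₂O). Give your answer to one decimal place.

Flow: 69 L/min ÷ 60 = 1.15 L/s.
Vt = flow × Ti = 1.15 L/s × 0.55 s × 1000 mL/L = 632.5 mL.
R = (PIP − Pplat)/V̇ = (18.9 − 11.4) / 1.15 = 7.5/1.15 = 6.522 cmH2O·s/L.
C = Vt/(Pplat − PEEP) = 632.5 / (11.4 − 1) = 632.5/10.4 = 60.817 mL/cmH2O.
τ = R × C = 6.522 × 0.06082 L/cmH2O = 0.3967 s.
Fraction remaining = e^(−Te/τ) = e^(−0.60/0.3967) = 0.2204; trapped volume = 632.5 × 0.2204 = 139.4 mL.
Additional alveolar pressure from trapping ≈ V_trapped / C = 139.4 / 60.817 = 2.292 cmH2O.

2.3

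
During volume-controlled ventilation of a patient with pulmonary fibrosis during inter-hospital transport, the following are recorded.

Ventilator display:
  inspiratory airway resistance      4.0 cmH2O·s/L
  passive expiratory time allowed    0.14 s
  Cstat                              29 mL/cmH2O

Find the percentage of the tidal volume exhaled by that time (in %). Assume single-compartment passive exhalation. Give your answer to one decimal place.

τ = R × C = 4.0 × 29 mL/cmH2O = 4.0 × 0.029 L/cmH2O = 0.116 s.
Passive exhalation: V(t)/V₀ = e^(−t/τ) = e^(−0.14/0.116) = 0.2991.
Fraction exhaled = 1 − 0.2991 = 0.7009 → 70.09%.

70.1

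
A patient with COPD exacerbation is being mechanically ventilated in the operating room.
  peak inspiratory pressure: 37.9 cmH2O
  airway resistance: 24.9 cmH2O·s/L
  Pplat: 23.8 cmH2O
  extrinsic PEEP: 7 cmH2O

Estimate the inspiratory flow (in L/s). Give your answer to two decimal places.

0.57

flow = (PIP − Pplat) / Raw = 14.1 / 24.9 = 0.5663 L/s.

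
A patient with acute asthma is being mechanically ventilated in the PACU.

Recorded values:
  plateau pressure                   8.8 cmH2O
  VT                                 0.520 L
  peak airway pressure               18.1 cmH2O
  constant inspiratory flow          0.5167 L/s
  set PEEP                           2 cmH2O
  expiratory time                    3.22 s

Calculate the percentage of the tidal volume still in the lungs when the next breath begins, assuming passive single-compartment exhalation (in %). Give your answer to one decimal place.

R = (PIP − Pplat)/V̇ = (18.1 − 8.8) / 0.5167 = 9.3/0.5167 = 17.999 cmH2O·s/L.
C = Vt/(Pplat − PEEP) = 520.0 / (8.8 − 2) = 520.0/6.8 = 76.471 mL/cmH2O.
τ = R × C = 17.999 × 0.07647 L/cmH2O = 1.376 s.
Fraction remaining at end-expiration = e^(−Te/τ) = e^(−3.22/1.376) = 0.09632 → 9.632%.

9.6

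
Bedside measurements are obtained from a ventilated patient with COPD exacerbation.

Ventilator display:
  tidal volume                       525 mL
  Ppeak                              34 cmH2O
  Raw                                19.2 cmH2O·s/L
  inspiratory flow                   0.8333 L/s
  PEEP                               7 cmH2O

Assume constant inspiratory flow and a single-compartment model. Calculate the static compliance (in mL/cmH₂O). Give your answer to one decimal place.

Equation of motion (constant flow): PIP = Vt/C + R·V̇ + PEEP.
Vt/C = PIP − R·V̇ − PEEP = 34 − 19.2×0.8333 − 7 = 34 − 15.999 − 7 = 11.001 cmH2O.
C = Vt / 11.001 = 525 / 11.001 = 47.723 mL/cmH2O.

47.7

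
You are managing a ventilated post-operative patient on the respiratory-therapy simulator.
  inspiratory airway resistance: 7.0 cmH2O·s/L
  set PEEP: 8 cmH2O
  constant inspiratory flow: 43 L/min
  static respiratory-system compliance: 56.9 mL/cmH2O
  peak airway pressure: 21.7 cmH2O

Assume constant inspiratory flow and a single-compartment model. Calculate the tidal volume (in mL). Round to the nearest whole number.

Flow: 43 L/min ÷ 60 = 0.7167 L/s.
Equation of motion (constant flow): PIP = Vt/C + R·V̇ + PEEP.
Vt/C = PIP − R·V̇ − PEEP = 21.7 − 5.017 − 8 = 8.683 cmH2O.
Vt = C × 8.683 = 56.9 × 8.683 = 494.06 mL.

494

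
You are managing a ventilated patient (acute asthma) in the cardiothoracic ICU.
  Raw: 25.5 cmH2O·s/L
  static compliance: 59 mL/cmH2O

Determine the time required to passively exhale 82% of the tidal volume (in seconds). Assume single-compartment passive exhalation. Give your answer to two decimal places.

τ = R × C = 25.5 × 59 mL/cmH2O = 25.5 × 0.059 L/cmH2O = 1.505 s.
Exhaled fraction f = 1 − e^(−t/τ) → t = −τ·ln(1 − f) = −1.505·ln(0.18) = 2.581 s.

2.58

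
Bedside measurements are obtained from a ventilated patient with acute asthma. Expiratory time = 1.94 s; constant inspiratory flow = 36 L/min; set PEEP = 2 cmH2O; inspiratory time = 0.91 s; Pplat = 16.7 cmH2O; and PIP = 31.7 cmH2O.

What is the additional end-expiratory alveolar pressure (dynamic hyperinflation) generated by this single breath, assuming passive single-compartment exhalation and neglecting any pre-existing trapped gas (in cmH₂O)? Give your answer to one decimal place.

Flow: 36 L/min ÷ 60 = 0.6 L/s.
Vt = flow × Ti = 0.6 L/s × 0.91 s × 1000 mL/L = 546.0 mL.
R = (PIP − Pplat)/V̇ = (31.7 − 16.7) / 0.6 = 15.0/0.6 = 25.0 cmH2O·s/L.
C = Vt/(Pplat − PEEP) = 546.0 / (16.7 − 2) = 546.0/14.7 = 37.143 mL/cmH2O.
τ = R × C = 25.0 × 0.03714 L/cmH2O = 0.9285 s.
Fraction remaining = e^(−Te/τ) = e^(−1.94/0.9285) = 0.1238; trapped volume = 546.0 × 0.1238 = 67.595 mL.
Additional alveolar pressure from trapping ≈ V_trapped / C = 67.595 / 37.143 = 1.82 cmH2O.

1.8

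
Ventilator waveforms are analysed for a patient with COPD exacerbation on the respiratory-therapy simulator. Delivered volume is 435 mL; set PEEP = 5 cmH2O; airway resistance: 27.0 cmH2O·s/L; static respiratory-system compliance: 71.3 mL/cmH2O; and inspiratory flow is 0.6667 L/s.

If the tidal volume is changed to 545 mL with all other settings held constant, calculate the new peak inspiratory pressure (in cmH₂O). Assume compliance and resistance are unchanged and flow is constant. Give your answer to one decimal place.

30.6

PIP = Vt/C + R·V̇ + PEEP (constant-flow equation of motion).
Only the elastic term changes: ΔPIP = ΔVt / C = (545 − 435) / 71.3 = 1.543 cmH2O.
Original PIP = 435/71.3 + 27.0×0.6667 + 5 = 29.102 cmH2O; new PIP = 29.102 + (1.543) = 30.645 cmH2O.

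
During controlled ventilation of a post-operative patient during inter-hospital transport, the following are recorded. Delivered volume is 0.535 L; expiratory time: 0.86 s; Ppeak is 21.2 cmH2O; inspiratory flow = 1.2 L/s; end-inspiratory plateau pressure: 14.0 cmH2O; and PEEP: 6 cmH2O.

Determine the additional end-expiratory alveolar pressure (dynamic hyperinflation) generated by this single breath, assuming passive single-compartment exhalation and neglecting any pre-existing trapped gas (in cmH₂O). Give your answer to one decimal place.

R = (PIP − Pplat)/V̇ = (21.2 − 14.0) / 1.2 = 7.2/1.2 = 6.0 cmH2O·s/L.
C = Vt/(Pplat − PEEP) = 535.0 / (14.0 − 6) = 535.0/8.0 = 66.875 mL/cmH2O.
τ = R × C = 6.0 × 0.06688 L/cmH2O = 0.4013 s.
Fraction remaining = e^(−Te/τ) = e^(−0.86/0.4013) = 0.1173; trapped volume = 535.0 × 0.1173 = 62.756 mL.
Additional alveolar pressure from trapping ≈ V_trapped / C = 62.756 / 66.875 = 0.9384 cmH2O.

0.9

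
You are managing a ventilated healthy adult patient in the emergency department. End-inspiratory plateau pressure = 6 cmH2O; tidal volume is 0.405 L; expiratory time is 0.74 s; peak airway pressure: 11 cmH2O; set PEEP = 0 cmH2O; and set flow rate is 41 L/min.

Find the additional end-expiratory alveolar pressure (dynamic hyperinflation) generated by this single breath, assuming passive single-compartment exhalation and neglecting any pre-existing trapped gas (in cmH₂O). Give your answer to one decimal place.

Flow: 41 L/min ÷ 60 = 0.6833 L/s.
R = (PIP − Pplat)/V̇ = (11 − 6) / 0.6833 = 5.0/0.6833 = 7.317 cmH2O·s/L.
C = Vt/(Pplat − PEEP) = 405.0 / (6 − 0) = 405.0/6.0 = 67.5 mL/cmH2O.
τ = R × C = 7.317 × 0.0675 L/cmH2O = 0.4939 s.
Fraction remaining = e^(−Te/τ) = e^(−0.74/0.4939) = 0.2235; trapped volume = 405.0 × 0.2235 = 90.518 mL.
Additional alveolar pressure from trapping ≈ V_trapped / C = 90.518 / 67.5 = 1.341 cmH2O.

1.3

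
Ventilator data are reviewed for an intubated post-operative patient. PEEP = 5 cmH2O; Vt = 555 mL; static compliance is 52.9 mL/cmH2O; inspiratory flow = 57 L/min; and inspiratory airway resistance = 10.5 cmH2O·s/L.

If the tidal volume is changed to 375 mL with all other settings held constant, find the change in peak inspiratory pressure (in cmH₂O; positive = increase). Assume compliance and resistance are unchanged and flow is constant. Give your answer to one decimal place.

PIP = Vt/C + R·V̇ + PEEP (constant-flow equation of motion).
Only the elastic term changes: ΔPIP = ΔVt / C = (375 − 555) / 52.9 = -3.403 cmH2O.

-3.4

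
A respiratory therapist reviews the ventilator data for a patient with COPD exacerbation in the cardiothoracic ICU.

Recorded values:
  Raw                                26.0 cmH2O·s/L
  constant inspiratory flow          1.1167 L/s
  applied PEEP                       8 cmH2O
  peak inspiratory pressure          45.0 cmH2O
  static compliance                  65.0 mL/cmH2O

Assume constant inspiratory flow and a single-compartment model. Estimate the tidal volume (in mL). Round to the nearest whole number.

518

Equation of motion (constant flow): PIP = Vt/C + R·V̇ + PEEP.
Vt/C = PIP − R·V̇ − PEEP = 45.0 − 29.034 − 8 = 7.966 cmH2O.
Vt = C × 7.966 = 65.0 × 7.966 = 517.79 mL.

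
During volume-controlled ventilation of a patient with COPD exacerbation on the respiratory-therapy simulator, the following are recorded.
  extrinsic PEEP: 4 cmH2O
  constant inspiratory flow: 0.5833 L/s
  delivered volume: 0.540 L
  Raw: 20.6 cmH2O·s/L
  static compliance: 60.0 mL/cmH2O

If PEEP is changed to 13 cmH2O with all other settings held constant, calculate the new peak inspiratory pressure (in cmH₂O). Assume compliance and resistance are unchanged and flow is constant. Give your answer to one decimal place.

PIP = Vt/C + R·V̇ + PEEP (constant-flow equation of motion).
Only the baseline term changes: ΔPIP = ΔPEEP = 13 − 4 = 9.0 cmH2O.
Original PIP = 540/60.0 + 20.6×0.5833 + 4 = 25.016 cmH2O; new PIP = 25.016 + (9.0) = 34.016 cmH2O.

34.0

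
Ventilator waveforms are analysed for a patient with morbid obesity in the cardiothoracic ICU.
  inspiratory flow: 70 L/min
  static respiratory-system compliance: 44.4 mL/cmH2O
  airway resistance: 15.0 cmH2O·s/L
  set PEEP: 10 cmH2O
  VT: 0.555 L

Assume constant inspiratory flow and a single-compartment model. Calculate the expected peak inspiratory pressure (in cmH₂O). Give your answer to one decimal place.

40.0

Flow: 70 L/min ÷ 60 = 1.1667 L/s.
Equation of motion (constant flow): PIP = Vt/C + R·V̇ + PEEP.
PIP = 555/44.4 + 15.0×1.1667 + 10 = 12.5 + 17.501 + 10 = 40.001 cmH2O.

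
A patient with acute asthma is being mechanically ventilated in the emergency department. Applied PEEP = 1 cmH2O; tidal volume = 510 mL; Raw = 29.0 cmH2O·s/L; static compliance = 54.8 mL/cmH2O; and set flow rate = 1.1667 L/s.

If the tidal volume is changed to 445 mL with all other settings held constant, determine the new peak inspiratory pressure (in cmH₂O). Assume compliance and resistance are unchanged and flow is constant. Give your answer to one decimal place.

43.0

PIP = Vt/C + R·V̇ + PEEP (constant-flow equation of motion).
Only the elastic term changes: ΔPIP = ΔVt / C = (445 − 510) / 54.8 = -1.186 cmH2O.
Original PIP = 510/54.8 + 29.0×1.1667 + 1 = 44.141 cmH2O; new PIP = 44.141 + (-1.186) = 42.955 cmH2O.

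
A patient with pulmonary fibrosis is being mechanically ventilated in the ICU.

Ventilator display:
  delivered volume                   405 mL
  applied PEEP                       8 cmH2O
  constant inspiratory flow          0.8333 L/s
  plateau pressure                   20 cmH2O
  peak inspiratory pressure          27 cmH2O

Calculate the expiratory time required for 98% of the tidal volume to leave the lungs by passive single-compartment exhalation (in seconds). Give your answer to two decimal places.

R = (PIP − Pplat)/V̇ = (27 − 20) / 0.8333 = 7.0/0.8333 = 8.4 cmH2O·s/L.
C = Vt/(Pplat − PEEP) = 405.0 / (20 − 8) = 405.0/12.0 = 33.75 mL/cmH2O.
τ = R × C = 8.4 × 0.03375 L/cmH2O = 0.2835 s.
t = −τ·ln(1 − 0.98) = −0.2835·ln(0.02) = 1.109 s.

1.11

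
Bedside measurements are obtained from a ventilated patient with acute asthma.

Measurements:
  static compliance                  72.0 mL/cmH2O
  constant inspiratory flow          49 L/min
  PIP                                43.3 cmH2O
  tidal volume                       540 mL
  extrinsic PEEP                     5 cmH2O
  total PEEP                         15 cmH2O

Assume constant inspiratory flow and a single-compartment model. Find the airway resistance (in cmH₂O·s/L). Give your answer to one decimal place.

25.5

Flow: 49 L/min ÷ 60 = 0.8167 L/s.
Total PEEP = 15 cmH2O (set 5 + intrinsic 10); this is the baseline alveolar pressure.
Equation of motion (constant flow): PIP = Vt/C + R·V̇ + PEEP.
R·V̇ = PIP − Vt/C − PEEP = 43.3 − 540/72.0 − 15 = 43.3 − 7.5 − 15 = 20.8 cmH2O.
R = 20.8 / 0.8167 = 25.468 cmH2O·s/L.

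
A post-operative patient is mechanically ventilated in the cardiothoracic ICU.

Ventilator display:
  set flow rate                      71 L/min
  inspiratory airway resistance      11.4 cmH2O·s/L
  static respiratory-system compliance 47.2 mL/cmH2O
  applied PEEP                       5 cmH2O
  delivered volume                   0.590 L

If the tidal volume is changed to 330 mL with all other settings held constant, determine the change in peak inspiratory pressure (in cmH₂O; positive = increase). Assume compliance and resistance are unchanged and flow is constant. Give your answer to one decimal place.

-5.5

PIP = Vt/C + R·V̇ + PEEP (constant-flow equation of motion).
Only the elastic term changes: ΔPIP = ΔVt / C = (330 − 590) / 47.2 = -5.508 cmH2O.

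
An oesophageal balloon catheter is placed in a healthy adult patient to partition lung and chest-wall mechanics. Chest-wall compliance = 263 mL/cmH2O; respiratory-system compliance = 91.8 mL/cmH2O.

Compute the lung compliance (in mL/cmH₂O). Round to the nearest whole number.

1/CL = 1/Crs − 1/Ccw.
1/CL = 1/91.8 − 1/263 = 0.007091.
CL = 141.02 mL/cmH2O.

141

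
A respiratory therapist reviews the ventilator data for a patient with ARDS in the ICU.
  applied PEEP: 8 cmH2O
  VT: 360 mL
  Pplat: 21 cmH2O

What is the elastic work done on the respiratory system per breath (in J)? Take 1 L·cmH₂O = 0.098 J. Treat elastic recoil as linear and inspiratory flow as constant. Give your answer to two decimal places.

0.23

Elastic work ≈ ½ × (Pplat − PEEP) × Vt = 0.5 × (21 − 8) × 0.360 L = 0.5 × 13.0 × 0.360 = 2.34 L·cmH2O.
× 0.098 J/(L·cmH2O) → 0.2293 J.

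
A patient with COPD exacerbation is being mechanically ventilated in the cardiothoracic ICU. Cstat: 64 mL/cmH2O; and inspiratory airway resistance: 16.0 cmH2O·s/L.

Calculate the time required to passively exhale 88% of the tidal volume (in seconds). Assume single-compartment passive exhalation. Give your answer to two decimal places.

τ = R × C = 16.0 × 64 mL/cmH2O = 16.0 × 0.064 L/cmH2O = 1.024 s.
Exhaled fraction f = 1 − e^(−t/τ) → t = −τ·ln(1 − f) = −1.024·ln(0.12) = 2.171 s.

2.17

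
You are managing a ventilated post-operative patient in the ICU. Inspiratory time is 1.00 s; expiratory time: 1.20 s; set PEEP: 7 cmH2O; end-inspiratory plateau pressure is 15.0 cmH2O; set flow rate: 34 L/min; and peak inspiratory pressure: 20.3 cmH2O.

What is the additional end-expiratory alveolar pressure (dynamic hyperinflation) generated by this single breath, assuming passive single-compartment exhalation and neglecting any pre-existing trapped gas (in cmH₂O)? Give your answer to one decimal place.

1.3

Flow: 34 L/min ÷ 60 = 0.5667 L/s.
Vt = flow × Ti = 0.5667 L/s × 1.00 s × 1000 mL/L = 566.7 mL.
R = (PIP − Pplat)/V̇ = (20.3 − 15.0) / 0.5667 = 5.3/0.5667 = 9.352 cmH2O·s/L.
C = Vt/(Pplat − PEEP) = 566.7 / (15.0 − 7) = 566.7/8.0 = 70.838 mL/cmH2O.
τ = R × C = 9.352 × 0.07084 L/cmH2O = 0.6625 s.
Fraction remaining = e^(−Te/τ) = e^(−1.20/0.6625) = 0.1634; trapped volume = 566.7 × 0.1634 = 92.599 mL.
Additional alveolar pressure from trapping ≈ V_trapped / C = 92.599 / 70.838 = 1.307 cmH2O.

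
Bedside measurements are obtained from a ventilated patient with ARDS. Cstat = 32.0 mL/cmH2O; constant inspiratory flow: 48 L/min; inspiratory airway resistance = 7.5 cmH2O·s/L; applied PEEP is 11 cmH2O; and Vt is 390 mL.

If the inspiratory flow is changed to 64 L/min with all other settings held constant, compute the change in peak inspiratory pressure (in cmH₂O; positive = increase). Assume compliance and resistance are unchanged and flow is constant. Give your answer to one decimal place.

2.0

Flow: 48 L/min ÷ 60 = 0.8 L/s.
New flow: 64 L/min ÷ 60 = 1.0667 L/s.
PIP = Vt/C + R·V̇ + PEEP (constant-flow equation of motion).
Only the resistive term changes: ΔPIP = R × ΔV̇ = 7.5 × (1.0667 − 0.8) = 7.5 × 0.2667 = 2.0 cmH2O.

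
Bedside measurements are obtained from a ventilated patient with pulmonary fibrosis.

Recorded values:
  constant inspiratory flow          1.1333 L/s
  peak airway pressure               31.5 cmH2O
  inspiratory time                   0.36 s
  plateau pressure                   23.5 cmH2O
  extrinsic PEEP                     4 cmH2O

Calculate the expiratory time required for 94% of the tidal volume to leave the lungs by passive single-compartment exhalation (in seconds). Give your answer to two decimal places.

0.42

Vt = flow × Ti = 1.1333 L/s × 0.36 s × 1000 mL/L = 407.99 mL.
R = (PIP − Pplat)/V̇ = (31.5 − 23.5) / 1.1333 = 8.0/1.1333 = 7.059 cmH2O·s/L.
C = Vt/(Pplat − PEEP) = 407.99 / (23.5 − 4) = 407.99/19.5 = 20.923 mL/cmH2O.
τ = R × C = 7.059 × 0.02092 L/cmH2O = 0.1477 s.
t = −τ·ln(1 − 0.94) = −0.1477·ln(0.06) = 0.4155 s.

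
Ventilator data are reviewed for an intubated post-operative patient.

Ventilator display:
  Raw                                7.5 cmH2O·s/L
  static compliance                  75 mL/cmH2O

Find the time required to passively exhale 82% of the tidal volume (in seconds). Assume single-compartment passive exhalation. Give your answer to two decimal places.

τ = R × C = 7.5 × 75 mL/cmH2O = 7.5 × 0.075 L/cmH2O = 0.5625 s.
Exhaled fraction f = 1 − e^(−t/τ) → t = −τ·ln(1 − f) = −0.5625·ln(0.18) = 0.9646 s.

0.96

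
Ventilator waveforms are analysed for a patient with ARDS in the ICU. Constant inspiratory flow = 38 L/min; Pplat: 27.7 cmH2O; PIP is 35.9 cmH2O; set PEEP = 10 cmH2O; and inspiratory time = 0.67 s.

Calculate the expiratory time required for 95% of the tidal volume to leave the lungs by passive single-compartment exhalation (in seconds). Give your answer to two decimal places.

0.93

Flow: 38 L/min ÷ 60 = 0.6333 L/s.
Vt = flow × Ti = 0.6333 L/s × 0.67 s × 1000 mL/L = 424.31 mL.
R = (PIP − Pplat)/V̇ = (35.9 − 27.7) / 0.6333 = 8.2/0.6333 = 12.948 cmH2O·s/L.
C = Vt/(Pplat − PEEP) = 424.31 / (27.7 − 10) = 424.31/17.7 = 23.972 mL/cmH2O.
τ = R × C = 12.948 × 0.02397 L/cmH2O = 0.3104 s.
t = −τ·ln(1 − 0.95) = −0.3104·ln(0.05) = 0.9299 s.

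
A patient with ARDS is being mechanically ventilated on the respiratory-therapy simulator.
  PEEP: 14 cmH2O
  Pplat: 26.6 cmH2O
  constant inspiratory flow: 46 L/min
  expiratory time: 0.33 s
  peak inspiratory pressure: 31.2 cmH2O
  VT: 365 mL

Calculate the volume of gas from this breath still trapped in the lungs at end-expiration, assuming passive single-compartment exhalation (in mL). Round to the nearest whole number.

55

Flow: 46 L/min ÷ 60 = 0.7667 L/s.
R = (PIP − Pplat)/V̇ = (31.2 − 26.6) / 0.7667 = 4.6/0.7667 = 6.0 cmH2O·s/L.
C = Vt/(Pplat − PEEP) = 365.0 / (26.6 − 14) = 365.0/12.6 = 28.968 mL/cmH2O.
τ = R × C = 6.0 × 0.02897 L/cmH2O = 0.1738 s.
Fraction remaining = e^(−Te/τ) = e^(−0.33/0.1738) = 0.1498.
Trapped volume = 365.0 × 0.1498 = 54.677 mL.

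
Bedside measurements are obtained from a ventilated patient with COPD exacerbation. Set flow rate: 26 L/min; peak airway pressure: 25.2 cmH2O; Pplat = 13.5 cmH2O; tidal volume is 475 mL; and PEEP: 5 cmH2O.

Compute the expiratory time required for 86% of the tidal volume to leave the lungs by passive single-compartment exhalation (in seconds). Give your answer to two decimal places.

2.97

Flow: 26 L/min ÷ 60 = 0.4333 L/s.
R = (PIP − Pplat)/V̇ = (25.2 − 13.5) / 0.4333 = 11.7/0.4333 = 27.002 cmH2O·s/L.
C = Vt/(Pplat − PEEP) = 475.0 / (13.5 − 5) = 475.0/8.5 = 55.882 mL/cmH2O.
τ = R × C = 27.002 × 0.05588 L/cmH2O = 1.509 s.
t = −τ·ln(1 − 0.86) = −1.509·ln(0.14) = 2.967 s.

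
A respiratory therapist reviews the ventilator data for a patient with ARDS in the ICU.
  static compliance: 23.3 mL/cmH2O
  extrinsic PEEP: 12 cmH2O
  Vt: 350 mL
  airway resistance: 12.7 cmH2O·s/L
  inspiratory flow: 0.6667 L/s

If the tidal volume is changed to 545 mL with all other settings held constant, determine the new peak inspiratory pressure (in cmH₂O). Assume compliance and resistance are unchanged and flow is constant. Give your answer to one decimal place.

PIP = Vt/C + R·V̇ + PEEP (constant-flow equation of motion).
Only the elastic term changes: ΔPIP = ΔVt / C = (545 − 350) / 23.3 = 8.369 cmH2O.
Original PIP = 350/23.3 + 12.7×0.6667 + 12 = 35.489 cmH2O; new PIP = 35.489 + (8.369) = 43.858 cmH2O.

43.9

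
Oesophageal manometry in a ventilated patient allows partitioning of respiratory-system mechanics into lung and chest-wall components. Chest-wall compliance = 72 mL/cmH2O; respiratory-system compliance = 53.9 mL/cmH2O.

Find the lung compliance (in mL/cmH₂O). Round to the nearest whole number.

1/CL = 1/Crs − 1/Ccw.
1/CL = 1/53.9 − 1/72 = 0.004664.
CL = 214.41 mL/cmH2O.

214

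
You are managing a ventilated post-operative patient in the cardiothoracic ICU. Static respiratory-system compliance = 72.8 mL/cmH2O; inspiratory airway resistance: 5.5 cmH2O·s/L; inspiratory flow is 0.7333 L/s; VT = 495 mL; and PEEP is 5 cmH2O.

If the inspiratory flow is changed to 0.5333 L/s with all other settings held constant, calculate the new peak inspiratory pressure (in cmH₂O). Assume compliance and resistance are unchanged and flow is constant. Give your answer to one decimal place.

14.7

PIP = Vt/C + R·V̇ + PEEP (constant-flow equation of motion).
Only the resistive term changes: ΔPIP = R × ΔV̇ = 5.5 × (0.5333 − 0.7333) = 5.5 × -0.2 = -1.1 cmH2O.
Original PIP = 495/72.8 + 5.5×0.7333 + 5 = 15.833 cmH2O; new PIP = 15.833 + (-1.1) = 14.733 cmH2O.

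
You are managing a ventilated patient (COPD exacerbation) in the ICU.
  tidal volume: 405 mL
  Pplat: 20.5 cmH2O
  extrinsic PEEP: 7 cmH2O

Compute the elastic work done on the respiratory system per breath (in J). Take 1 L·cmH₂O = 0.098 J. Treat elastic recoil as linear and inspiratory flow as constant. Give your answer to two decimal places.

Elastic work ≈ ½ × (Pplat − PEEP) × Vt = 0.5 × (20.5 − 7) × 0.405 L = 0.5 × 13.5 × 0.405 = 2.734 L·cmH2O.
× 0.098 J/(L·cmH2O) → 0.2679 J.

0.27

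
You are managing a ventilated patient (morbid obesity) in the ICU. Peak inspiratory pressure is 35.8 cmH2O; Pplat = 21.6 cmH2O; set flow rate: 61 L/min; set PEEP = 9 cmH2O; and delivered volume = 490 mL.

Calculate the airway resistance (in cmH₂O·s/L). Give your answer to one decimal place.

14.0

Flow: 61 L/min ÷ 60 = 1.0167 L/s.
Raw = (PIP − Pplat) / flow = (35.8 − 21.6) / 1.0167 = 14.2 / 1.0167 = 13.967 cmH2O·s/L.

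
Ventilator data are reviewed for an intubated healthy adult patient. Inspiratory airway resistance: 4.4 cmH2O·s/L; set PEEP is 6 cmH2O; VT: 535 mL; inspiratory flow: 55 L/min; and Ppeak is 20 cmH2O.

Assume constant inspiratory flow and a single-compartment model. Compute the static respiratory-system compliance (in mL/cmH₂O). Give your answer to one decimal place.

53.7

Flow: 55 L/min ÷ 60 = 0.9167 L/s.
Equation of motion (constant flow): PIP = Vt/C + R·V̇ + PEEP.
Vt/C = PIP − R·V̇ − PEEP = 20 − 4.4×0.9167 − 6 = 20 − 4.033 − 6 = 9.967 cmH2O.
C = Vt / 9.967 = 535 / 9.967 = 53.677 mL/cmH2O.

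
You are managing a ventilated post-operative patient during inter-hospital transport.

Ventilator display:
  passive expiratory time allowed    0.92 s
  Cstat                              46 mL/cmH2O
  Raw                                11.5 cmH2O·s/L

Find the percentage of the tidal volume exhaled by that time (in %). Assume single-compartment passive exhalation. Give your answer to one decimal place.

82.4

τ = R × C = 11.5 × 46 mL/cmH2O = 11.5 × 0.046 L/cmH2O = 0.529 s.
Passive exhalation: V(t)/V₀ = e^(−t/τ) = e^(−0.92/0.529) = 0.1757.
Fraction exhaled = 1 − 0.1757 = 0.8243 → 82.43%.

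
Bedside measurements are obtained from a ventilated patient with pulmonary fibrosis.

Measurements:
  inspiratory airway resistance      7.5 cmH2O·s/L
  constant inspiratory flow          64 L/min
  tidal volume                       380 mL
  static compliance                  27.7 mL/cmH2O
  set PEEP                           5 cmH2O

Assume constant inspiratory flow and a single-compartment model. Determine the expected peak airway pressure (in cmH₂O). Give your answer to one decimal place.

Flow: 64 L/min ÷ 60 = 1.0667 L/s.
Equation of motion (constant flow): PIP = Vt/C + R·V̇ + PEEP.
PIP = 380/27.7 + 7.5×1.0667 + 5 = 13.718 + 8.0 + 5 = 26.718 cmH2O.

26.7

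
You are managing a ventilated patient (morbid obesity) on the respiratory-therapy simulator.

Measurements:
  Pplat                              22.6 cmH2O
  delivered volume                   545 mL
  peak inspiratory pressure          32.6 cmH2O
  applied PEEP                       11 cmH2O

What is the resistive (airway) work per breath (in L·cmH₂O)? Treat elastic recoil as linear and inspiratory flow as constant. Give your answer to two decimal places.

With constant inspiratory flow the resistive pressure is constant at PIP − Pplat = 32.6 − 22.6 = 10.0 cmH2O, so resistive work = 10.0 × 0.545 = 5.45 L·cmH2O.

5.45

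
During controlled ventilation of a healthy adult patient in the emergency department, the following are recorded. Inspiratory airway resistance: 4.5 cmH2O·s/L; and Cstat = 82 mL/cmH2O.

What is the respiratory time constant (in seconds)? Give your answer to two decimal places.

τ = R × C = 4.5 × 82 mL/cmH2O = 4.5 × 0.082 L/cmH2O = 0.369 s.

0.37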